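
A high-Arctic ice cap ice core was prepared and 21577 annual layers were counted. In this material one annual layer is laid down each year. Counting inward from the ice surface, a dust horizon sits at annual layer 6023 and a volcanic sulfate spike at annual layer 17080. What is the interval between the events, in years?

11057 yr

Separation: 17080 − 6023 = 11057 annual layers.
One annual layer per year makes the interval 11057 years.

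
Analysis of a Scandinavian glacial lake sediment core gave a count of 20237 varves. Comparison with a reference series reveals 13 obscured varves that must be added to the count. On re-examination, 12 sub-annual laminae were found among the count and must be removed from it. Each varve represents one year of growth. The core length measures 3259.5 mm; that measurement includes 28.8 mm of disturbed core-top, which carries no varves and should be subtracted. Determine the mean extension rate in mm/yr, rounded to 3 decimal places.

0.160 mm/yr

True varve count = 20237 − 12 + 13 = 20238.
Removing the 28.8 mm offcut leaves 3259.5 − 28.8 = 3230.7 mm.
Extension rate ≈ 3230.7 / 20238 = 0.160 mm/yr.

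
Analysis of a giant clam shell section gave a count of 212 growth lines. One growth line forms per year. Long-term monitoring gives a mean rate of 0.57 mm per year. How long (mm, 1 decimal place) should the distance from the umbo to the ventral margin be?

212 years of growth are recorded.
Predicted length = 0.57 mm/year × 212 years = 120.8 mm.

120.8 mm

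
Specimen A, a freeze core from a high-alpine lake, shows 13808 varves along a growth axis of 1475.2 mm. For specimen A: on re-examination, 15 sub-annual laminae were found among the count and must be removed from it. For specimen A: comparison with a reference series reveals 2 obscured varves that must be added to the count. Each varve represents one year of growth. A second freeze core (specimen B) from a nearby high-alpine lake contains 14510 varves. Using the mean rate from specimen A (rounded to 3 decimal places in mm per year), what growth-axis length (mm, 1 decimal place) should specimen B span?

1552.6 mm

Specimen A: after corrections the count is 13808 − 15 + 2 = 13795 varves.
A: Mean rate = 1475.2 mm / 13795 years ≈ 0.107 mm per year.
For B, 0.107 mm/year × 14510 years = 1552.6 mm.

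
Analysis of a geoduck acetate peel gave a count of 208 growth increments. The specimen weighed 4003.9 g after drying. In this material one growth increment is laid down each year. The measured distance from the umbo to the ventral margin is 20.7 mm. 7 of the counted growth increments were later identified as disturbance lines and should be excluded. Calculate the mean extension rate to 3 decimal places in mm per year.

0.103 mm per year

Adjusted count: 208 − 7 = 201 growth increments.
20.7 mm over 201 years gives 20.7 / 201 ≈ 0.103 mm per year.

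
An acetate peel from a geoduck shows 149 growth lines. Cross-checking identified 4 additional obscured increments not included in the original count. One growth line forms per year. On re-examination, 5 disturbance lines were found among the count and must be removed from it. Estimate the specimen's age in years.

After corrections the count is 149 − 5 + 4 = 148 growth lines.
At one growth line per year, that is 148 years.

148 yr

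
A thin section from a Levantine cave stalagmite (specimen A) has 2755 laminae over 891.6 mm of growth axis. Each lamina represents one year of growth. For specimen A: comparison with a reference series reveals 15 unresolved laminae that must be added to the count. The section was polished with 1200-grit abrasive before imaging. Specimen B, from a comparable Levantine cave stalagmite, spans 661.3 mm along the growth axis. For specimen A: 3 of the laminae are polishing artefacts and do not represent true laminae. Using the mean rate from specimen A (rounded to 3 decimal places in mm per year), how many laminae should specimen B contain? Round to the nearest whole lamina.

2054 laminae

Specimen A: after corrections the count is 2755 − 3 + 15 = 2767 laminae.
A: 891.6 mm over 2767 years gives 891.6 / 2767 ≈ 0.322 mm/yr.
Specimen B: 661.3 mm / 0.322 mm per year = 2053.73 years ≈ 2054 laminae.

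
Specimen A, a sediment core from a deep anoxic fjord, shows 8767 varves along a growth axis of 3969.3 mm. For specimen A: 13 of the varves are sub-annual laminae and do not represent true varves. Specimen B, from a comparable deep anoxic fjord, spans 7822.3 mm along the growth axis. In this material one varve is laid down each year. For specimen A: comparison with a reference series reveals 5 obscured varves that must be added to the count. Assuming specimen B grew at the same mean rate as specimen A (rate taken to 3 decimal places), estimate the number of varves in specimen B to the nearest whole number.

17268 varves

Specimen A: after corrections the count is 8767 − 13 + 5 = 8759 varves.
A: Extension rate ≈ 3969.3 / 8759 = 0.453 mm/year.
Specimen B: 7822.3 mm / 0.453 mm per year = 17267.77 years ≈ 17268 varves.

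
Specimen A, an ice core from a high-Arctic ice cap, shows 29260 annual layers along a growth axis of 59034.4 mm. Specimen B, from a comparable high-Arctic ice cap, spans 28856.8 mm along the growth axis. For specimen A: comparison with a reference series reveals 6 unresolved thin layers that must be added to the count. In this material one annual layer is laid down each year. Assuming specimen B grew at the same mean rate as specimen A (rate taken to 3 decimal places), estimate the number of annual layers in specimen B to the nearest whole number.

Specimen A: adjusted count: 29260 + 6 = 29266 annual layers.
A: Extension rate ≈ 59034.4 / 29266 = 2.017 mm/year.
For B, 28856.8 / 2.017 = 14306.79 years ≈ 14307 annual layers.

14307 annual layers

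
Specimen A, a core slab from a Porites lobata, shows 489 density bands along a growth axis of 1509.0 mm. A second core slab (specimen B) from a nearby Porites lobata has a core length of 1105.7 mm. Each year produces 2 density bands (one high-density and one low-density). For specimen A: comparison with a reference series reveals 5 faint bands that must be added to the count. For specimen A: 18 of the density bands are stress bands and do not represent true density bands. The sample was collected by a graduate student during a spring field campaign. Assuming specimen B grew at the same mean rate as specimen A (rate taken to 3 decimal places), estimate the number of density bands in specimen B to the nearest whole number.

Specimen A: after corrections the count is 489 − 18 + 5 = 476 density bands.
Specimen A: with 2 density bands per year, 476 / 2 = 238 years.
A: 1509.0 mm over 238 years gives 1509.0 / 238 ≈ 6.340 mm per year.
For B, 1105.7 / 6.340 = 174.40 years; at 2 density bands per year that is 174.40 × 2 ≈ 349 density bands.

349 density bands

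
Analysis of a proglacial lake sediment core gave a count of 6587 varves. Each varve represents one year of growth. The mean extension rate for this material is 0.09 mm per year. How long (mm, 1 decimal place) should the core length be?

The record spans 6587 years at 0.09 mm per year.
Length ≈ 0.09 × 6587 = 592.8 mm.

592.8 mm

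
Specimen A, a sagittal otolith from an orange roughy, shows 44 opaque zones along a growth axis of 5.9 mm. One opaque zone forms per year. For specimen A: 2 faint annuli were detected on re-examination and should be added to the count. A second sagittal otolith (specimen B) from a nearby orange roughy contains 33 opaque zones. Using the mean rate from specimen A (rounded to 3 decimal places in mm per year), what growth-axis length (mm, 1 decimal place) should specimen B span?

4.2 mm

Specimen A: true opaque zone count = 44 + 2 = 46.
A: 5.9 mm over 46 years gives 5.9 / 46 ≈ 0.128 mm/year.
Length of B = 0.128 × 33 = 4.2 mm.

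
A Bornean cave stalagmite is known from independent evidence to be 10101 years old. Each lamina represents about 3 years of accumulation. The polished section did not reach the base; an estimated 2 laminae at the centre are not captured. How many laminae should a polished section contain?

3365 laminae

At 3 years per lamina, 10101 / 3 = 3367 laminae are expected.
Subtracting the 2 laminae not captured gives 3367 − 2 = 3365 laminae in the record.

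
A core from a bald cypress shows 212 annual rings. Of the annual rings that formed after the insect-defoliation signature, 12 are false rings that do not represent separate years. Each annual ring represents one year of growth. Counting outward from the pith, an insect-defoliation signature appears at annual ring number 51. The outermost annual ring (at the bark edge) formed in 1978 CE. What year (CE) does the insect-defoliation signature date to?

1829 CE

212 − 51 = 161 annual rings lie beyond the insect-defoliation signature toward the bark edge.
Removing the 12 false annual rings leaves 161 − 12 = 149 true annual rings beyond the insect-defoliation signature.
Counting back 149 years from 1978 CE places the insect-defoliation signature in 1978 − 149 = 1829 CE.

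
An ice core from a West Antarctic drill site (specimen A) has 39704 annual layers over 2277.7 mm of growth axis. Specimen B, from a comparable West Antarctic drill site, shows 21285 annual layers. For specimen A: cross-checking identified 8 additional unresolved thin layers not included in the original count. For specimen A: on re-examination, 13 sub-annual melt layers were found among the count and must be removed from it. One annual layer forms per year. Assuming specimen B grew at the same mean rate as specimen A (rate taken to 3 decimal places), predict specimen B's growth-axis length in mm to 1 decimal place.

Specimen A: correcting the raw count gives 39704 − 13 + 8 = 39699 true annual layers.
A: 2277.7 mm over 39699 years gives 2277.7 / 39699 ≈ 0.057 mm/year.
For B, 0.057 mm/year × 21285 years = 1213.2 mm.

1213.2 mm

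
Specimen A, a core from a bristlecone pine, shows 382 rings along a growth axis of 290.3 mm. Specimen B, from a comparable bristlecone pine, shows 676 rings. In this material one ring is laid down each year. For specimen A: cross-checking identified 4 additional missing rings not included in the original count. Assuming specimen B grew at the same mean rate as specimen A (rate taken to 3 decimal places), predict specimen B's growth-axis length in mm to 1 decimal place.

508.4 mm

Specimen A: after corrections the count is 382 + 4 = 386 rings.
A: Extension rate ≈ 290.3 / 386 = 0.752 mm per year.
B's length ≈ 0.752 × 676 = 508.4 mm.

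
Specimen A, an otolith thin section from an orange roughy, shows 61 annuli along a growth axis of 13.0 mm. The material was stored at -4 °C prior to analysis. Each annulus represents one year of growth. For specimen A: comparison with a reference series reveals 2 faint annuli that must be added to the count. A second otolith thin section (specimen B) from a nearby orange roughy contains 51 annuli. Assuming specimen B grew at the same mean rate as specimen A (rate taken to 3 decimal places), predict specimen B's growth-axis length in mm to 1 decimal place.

10.5 mm

Specimen A: after corrections the count is 61 + 2 = 63 annuli.
A: Extension rate ≈ 13.0 / 63 = 0.206 mm/year.
Length of B = 0.206 × 51 = 10.5 mm.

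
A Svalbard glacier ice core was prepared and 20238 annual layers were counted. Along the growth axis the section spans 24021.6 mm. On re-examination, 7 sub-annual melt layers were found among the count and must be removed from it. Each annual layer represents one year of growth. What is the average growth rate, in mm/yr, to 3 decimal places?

1.187 mm/yr

Correcting the raw count gives 20238 − 7 = 20231 true annual layers.
24021.6 mm over 20231 years gives 24021.6 / 20231 ≈ 1.187 mm/yr.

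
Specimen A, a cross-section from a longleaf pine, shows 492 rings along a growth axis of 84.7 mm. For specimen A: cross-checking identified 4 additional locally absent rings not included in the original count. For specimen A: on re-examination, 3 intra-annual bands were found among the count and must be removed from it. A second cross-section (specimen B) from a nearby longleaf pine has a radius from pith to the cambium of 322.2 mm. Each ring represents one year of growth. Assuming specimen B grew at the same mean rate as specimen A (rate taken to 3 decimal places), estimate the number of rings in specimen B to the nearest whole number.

1873 rings

Specimen A: after corrections the count is 492 − 3 + 4 = 493 rings.
A: 84.7 mm over 493 years gives 84.7 / 493 ≈ 0.172 mm per year.
Specimen B: 322.2 mm / 0.172 mm per year = 1873.26 years ≈ 1873 rings.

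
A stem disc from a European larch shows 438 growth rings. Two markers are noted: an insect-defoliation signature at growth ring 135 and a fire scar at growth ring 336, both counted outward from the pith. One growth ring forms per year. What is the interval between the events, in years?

Separation: 336 − 135 = 201 growth rings.
At one growth ring per year, 201 years elapsed between them.

201 years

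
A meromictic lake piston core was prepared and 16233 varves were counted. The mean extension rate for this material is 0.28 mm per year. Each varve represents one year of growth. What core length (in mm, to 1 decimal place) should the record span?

16233 years of growth are recorded.
16233 years at 0.28 mm/year gives 0.28 × 16233 = 4545.2 mm.

4545.2 mm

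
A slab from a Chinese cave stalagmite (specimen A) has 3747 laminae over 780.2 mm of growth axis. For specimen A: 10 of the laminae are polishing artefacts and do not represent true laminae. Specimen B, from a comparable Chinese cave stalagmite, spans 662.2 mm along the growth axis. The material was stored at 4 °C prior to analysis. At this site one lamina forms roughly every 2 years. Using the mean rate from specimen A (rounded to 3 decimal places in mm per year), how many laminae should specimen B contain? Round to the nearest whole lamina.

Specimen A: correcting the raw count gives 3747 − 10 = 3737 true laminae.
Specimen A: at 2 years per lamina, 3737 × 2 = 7474 years.
A: Mean rate = 780.2 mm / 7474 years ≈ 0.104 mm/yr.
B spans 662.2 / 0.104 = 6367.31 years; at 2 years per lamina that is 6367.31 / 2 ≈ 3184 laminae.

3184 laminae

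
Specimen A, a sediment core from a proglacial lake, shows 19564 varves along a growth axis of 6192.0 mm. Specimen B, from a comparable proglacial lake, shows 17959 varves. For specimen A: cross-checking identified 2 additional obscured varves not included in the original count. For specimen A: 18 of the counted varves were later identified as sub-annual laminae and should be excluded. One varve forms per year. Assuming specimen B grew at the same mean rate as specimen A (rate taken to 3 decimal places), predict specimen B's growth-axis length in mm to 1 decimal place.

Specimen A: true varve count = 19564 − 18 + 2 = 19548.
A: Extension rate ≈ 6192.0 / 19548 = 0.317 mm per year.
Length of B = 0.317 × 17959 = 5693.0 mm.

5693.0 mm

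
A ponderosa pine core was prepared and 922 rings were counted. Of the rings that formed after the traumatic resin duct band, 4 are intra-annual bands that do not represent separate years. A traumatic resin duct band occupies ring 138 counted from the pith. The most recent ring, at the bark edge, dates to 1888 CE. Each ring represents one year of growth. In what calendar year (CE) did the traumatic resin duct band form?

The traumatic resin duct band sits at ring 138 from the pith, so 922 − 138 = 784 rings formed after it.
Excluding 4 false rings: 784 − 4 = 780.
The ring at the bark edge is 1888 CE, so the traumatic resin duct band dates to 1888 − 780 = 1108 CE.

1108 CE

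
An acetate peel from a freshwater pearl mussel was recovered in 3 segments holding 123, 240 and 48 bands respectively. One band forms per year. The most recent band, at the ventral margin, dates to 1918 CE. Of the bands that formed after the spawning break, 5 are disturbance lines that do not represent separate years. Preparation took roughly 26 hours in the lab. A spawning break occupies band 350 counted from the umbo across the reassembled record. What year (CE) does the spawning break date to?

1862 CE

Total bands = 123 + 240 + 48 = 411.
The spawning break sits at band 350 from the umbo, so 411 − 350 = 61 bands formed after it.
61 − 5 false = 56 true bands after the spawning break.
The band at the ventral margin is 1918 CE, so the spawning break dates to 1918 − 56 = 1862 CE.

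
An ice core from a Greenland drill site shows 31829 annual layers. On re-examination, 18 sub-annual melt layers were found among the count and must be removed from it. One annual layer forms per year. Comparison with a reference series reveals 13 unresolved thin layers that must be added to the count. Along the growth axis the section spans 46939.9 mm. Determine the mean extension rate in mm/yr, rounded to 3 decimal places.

Correcting the raw count gives 31829 − 18 + 13 = 31824 true annual layers.
Mean rate = 46939.9 mm / 31824 years ≈ 1.475 mm/yr.

1.475 mm/yr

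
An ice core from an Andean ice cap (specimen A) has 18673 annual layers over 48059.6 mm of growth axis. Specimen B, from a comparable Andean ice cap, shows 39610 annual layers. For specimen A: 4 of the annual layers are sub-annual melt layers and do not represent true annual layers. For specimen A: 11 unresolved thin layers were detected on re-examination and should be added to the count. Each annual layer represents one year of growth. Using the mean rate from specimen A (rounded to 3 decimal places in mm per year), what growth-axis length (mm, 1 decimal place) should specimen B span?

Specimen A: correcting the raw count gives 18673 − 4 + 11 = 18680 true annual layers.
A: Extension rate ≈ 48059.6 / 18680 = 2.573 mm per year.
For B, 2.573 mm/year × 39610 years = 101916.5 mm.

101916.5 mm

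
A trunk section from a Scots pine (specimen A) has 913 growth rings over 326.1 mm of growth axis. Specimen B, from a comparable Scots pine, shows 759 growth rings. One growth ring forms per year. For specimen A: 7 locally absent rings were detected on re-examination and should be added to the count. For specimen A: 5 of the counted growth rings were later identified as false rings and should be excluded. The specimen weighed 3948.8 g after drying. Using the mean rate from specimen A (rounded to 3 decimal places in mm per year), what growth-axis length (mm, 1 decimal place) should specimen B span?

270.2 mm

Specimen A: correcting the raw count gives 913 − 5 + 7 = 915 true growth rings.
A: Mean rate = 326.1 mm / 915 years ≈ 0.356 mm per year.
For B, 0.356 mm/year × 759 years = 270.2 mm.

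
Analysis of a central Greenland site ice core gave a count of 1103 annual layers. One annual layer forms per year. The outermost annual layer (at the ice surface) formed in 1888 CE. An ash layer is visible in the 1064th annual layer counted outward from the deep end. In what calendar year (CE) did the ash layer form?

1849 CE

The ash layer sits at annual layer 1064 from the deep end, so 1103 − 1064 = 39 annual layers formed after it.
1888 − 39 = 1849 CE.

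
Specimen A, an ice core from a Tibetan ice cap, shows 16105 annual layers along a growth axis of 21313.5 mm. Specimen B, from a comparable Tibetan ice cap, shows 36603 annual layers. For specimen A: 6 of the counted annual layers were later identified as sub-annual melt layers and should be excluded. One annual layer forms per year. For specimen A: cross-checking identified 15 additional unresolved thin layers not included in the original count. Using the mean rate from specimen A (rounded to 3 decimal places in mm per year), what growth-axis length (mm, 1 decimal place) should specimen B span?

Specimen A: true annual layer count = 16105 − 6 + 15 = 16114.
A: 21313.5 mm over 16114 years gives 21313.5 / 16114 ≈ 1.323 mm/yr.
B's length ≈ 1.323 × 36603 = 48425.8 mm.

48425.8 mm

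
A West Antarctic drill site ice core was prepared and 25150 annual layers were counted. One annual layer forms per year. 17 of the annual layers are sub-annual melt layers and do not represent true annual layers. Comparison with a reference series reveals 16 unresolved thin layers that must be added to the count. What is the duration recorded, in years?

25149 years

Adjusted count: 25150 − 17 + 16 = 25149 annual layers.
At one annual layer per year, that is 25149 years.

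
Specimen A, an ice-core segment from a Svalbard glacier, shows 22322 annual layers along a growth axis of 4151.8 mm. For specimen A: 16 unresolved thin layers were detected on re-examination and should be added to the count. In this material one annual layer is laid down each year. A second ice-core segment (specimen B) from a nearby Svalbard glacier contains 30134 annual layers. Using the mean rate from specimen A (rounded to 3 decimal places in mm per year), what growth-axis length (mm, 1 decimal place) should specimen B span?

Specimen A: after corrections the count is 22322 + 16 = 22338 annual layers.
A: 4151.8 mm over 22338 years gives 4151.8 / 22338 ≈ 0.186 mm/yr.
Length of B = 0.186 × 30134 = 5604.9 mm.

5604.9 mm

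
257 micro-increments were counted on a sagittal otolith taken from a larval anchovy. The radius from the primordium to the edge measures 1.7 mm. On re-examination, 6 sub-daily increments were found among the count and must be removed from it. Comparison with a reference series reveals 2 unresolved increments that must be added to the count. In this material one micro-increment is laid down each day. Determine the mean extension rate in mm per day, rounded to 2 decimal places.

After corrections the count is 257 − 6 + 2 = 253 micro-increments.
Extension rate ≈ 1.7 / 253 = 0.01 mm per day.

0.01 mm per day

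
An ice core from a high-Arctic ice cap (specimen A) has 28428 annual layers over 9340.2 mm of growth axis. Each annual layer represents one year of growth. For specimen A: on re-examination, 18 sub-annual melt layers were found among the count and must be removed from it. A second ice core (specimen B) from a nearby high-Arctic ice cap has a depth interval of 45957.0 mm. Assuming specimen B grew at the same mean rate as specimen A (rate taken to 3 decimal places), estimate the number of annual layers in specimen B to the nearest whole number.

139687 annual layers

Specimen A: adjusted count: 28428 − 18 = 28410 annual layers.
A: Mean rate = 9340.2 mm / 28410 years ≈ 0.329 mm per year.
B spans 45957.0 / 0.329 = 139686.93 years ≈ 139687 annual layers.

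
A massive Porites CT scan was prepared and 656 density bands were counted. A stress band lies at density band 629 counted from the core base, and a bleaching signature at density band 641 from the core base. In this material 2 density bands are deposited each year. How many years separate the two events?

6 years

641 − 629 = 12 density bands lie between the two events.
With 2 density bands per year, 12 / 2 = 6 years.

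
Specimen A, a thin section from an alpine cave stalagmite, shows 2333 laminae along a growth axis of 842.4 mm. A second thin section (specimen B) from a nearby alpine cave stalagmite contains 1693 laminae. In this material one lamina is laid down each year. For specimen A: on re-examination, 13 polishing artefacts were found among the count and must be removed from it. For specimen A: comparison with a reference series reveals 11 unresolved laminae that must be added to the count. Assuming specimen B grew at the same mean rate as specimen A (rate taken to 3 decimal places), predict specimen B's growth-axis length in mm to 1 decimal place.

611.2 mm

Specimen A: after corrections the count is 2333 − 13 + 11 = 2331 laminae.
A: Mean rate = 842.4 mm / 2331 years ≈ 0.361 mm/year.
B's length ≈ 0.361 × 1693 = 611.2 mm.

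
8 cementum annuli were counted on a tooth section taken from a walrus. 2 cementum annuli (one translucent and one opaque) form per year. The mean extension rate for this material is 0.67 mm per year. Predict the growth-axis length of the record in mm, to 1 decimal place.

2.7 mm

8 cementum annuli at 2 per year is 8 / 2 = 4 years.
Predicted length = 0.67 mm/year × 4 years = 2.7 mm.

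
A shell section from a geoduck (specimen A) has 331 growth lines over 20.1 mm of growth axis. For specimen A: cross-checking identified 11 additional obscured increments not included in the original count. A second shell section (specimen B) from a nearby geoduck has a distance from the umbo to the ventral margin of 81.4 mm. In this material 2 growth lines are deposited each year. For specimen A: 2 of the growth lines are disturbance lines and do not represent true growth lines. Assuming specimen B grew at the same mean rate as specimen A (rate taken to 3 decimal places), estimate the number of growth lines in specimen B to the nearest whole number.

Specimen A: correcting the raw count gives 331 − 2 + 11 = 340 true growth lines.
Specimen A: dividing by 2 growth lines per year: 340 / 2 = 170 years.
A: 20.1 mm over 170 years gives 20.1 / 170 ≈ 0.118 mm per year.
Specimen B: 81.4 mm / 0.118 mm per year = 689.83 years; at 2 growth lines per year that is 689.83 × 2 ≈ 1380 growth lines.

1380 growth lines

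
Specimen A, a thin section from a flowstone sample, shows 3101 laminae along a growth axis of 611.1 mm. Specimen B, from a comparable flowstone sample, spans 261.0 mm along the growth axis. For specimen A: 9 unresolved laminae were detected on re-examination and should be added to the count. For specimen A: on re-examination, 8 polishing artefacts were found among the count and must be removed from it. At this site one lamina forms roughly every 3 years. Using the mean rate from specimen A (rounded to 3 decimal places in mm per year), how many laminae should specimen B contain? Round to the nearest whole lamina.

1318 laminae

Specimen A: after corrections the count is 3101 − 8 + 9 = 3102 laminae.
Specimen A: at 3 years per lamina, 3102 × 3 = 9306 years.
A: Extension rate ≈ 611.1 / 9306 = 0.066 mm/year.
For B, 261.0 / 0.066 = 3954.55 years; at 3 years per lamina that is 3954.55 / 3 ≈ 1318 laminae.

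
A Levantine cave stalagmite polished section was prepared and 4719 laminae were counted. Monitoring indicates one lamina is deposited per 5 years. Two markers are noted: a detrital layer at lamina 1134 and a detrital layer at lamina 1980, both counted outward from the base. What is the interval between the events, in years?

The two markers are separated by 1980 − 1134 = 846 laminae.
Multiplying by 5 years per lamina: 846 × 5 = 4230 years.

4230 years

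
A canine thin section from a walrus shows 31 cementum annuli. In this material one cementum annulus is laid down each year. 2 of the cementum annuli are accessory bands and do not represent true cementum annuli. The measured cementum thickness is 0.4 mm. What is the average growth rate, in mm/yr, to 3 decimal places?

Adjusted count: 31 − 2 = 29 cementum annuli.
Mean rate = 0.4 mm / 29 years ≈ 0.014 mm/yr.

0.014 mm/yr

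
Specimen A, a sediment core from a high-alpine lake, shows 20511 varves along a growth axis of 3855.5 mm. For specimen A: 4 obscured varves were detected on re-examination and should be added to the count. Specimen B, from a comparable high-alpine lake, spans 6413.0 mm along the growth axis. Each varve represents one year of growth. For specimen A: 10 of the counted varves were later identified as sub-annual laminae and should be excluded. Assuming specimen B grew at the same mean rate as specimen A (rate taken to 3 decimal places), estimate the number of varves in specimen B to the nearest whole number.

34112 varves

Specimen A: after corrections the count is 20511 − 10 + 4 = 20505 varves.
A: 3855.5 mm over 20505 years gives 3855.5 / 20505 ≈ 0.188 mm per year.
Specimen B: 6413.0 mm / 0.188 mm per year = 34111.70 years ≈ 34112 varves.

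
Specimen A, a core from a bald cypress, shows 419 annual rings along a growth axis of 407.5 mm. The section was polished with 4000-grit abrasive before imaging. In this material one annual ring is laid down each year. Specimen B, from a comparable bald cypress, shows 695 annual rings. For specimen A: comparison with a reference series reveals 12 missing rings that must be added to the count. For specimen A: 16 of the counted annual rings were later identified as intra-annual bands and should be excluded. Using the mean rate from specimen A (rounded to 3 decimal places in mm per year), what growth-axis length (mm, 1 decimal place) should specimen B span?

Specimen A: correcting the raw count gives 419 − 16 + 12 = 415 true annual rings.
A: 407.5 mm over 415 years gives 407.5 / 415 ≈ 0.982 mm/yr.
B's length ≈ 0.982 × 695 = 682.5 mm.

682.5 mm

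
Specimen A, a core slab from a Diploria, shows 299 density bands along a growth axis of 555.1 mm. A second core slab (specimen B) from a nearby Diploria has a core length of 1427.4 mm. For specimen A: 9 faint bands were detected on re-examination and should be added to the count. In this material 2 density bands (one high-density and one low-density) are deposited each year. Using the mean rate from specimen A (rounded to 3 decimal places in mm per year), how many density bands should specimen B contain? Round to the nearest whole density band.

792 density bands

Specimen A: true density band count = 299 + 9 = 308.
Specimen A: dividing by 2 density bands per year: 308 / 2 = 154 years.
A: 555.1 mm over 154 years gives 555.1 / 154 ≈ 3.605 mm/yr.
Specimen B: 1427.4 mm / 3.605 mm per year = 395.95 years; at 2 density bands per year that is 395.95 × 2 ≈ 792 density bands.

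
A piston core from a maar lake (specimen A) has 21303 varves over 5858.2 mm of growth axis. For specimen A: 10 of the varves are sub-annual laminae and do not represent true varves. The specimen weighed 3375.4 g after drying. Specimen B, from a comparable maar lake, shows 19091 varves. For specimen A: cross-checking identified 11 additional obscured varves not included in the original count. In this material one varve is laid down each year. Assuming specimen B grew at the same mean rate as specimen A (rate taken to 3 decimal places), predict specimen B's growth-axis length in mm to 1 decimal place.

Specimen A: correcting the raw count gives 21303 − 10 + 11 = 21304 true varves.
A: 5858.2 mm over 21304 years gives 5858.2 / 21304 ≈ 0.275 mm/year.
Length of B = 0.275 × 19091 = 5250.0 mm.

5250.0 mm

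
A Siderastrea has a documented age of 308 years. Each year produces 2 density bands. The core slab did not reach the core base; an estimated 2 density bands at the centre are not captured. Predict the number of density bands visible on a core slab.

614 density bands

308 years at 2 density bands per year gives 308 × 2 = 616 density bands.
Less the 2 uncaptured density bands: 616 − 2 = 614.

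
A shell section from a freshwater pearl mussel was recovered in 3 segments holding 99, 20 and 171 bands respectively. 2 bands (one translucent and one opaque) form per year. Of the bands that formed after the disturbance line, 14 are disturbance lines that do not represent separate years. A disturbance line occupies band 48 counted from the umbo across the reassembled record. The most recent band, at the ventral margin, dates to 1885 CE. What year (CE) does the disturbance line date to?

1771 CE

Total bands = 99 + 20 + 171 = 290.
Between band 48 and the ventral margin there are 290 − 48 = 242 bands.
242 − 14 false = 228 true bands after the disturbance line.
With 2 bands per year, 228 / 2 = 114 years.
The band at the ventral margin is 1885 CE, so the disturbance line dates to 1885 − 114 = 1771 CE.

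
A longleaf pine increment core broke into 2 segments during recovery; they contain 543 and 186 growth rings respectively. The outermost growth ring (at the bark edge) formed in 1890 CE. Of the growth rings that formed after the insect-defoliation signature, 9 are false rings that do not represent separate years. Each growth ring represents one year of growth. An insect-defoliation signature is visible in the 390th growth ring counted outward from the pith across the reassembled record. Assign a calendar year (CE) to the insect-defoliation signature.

Total growth rings = 543 + 186 = 729.
729 − 390 = 339 growth rings lie beyond the insect-defoliation signature toward the bark edge.
Excluding 9 false growth rings: 339 − 9 = 330.
1890 − 330 = 1560 CE.

1560 CE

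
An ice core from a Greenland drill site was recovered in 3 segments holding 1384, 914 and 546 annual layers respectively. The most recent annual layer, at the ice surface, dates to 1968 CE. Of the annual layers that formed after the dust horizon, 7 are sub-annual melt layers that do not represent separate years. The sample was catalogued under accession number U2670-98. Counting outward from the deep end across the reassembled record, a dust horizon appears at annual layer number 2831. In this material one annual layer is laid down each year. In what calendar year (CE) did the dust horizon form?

Total annual layers = 1384 + 914 + 546 = 2844.
2844 − 2831 = 13 annual layers lie beyond the dust horizon toward the ice surface.
Removing the 7 false annual layers leaves 13 − 7 = 6 true annual layers beyond the dust horizon.
Counting back 6 years from 1968 CE places the dust horizon in 1968 − 6 = 1962 CE.

1962 CE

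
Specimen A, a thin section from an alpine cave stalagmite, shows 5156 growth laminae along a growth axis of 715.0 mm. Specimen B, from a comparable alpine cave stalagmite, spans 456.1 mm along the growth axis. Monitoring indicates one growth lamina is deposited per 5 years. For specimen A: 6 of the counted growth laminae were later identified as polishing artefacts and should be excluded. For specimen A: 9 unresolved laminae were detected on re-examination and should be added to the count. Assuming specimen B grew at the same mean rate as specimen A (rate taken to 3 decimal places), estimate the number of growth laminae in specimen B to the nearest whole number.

Specimen A: adjusted count: 5156 − 6 + 9 = 5159 growth laminae.
Specimen A: at 5 years per growth lamina, 5159 × 5 = 25795 years.
A: Extension rate ≈ 715.0 / 25795 = 0.028 mm/yr.
For B, 456.1 / 0.028 = 16289.29 years; at 5 years per growth lamina that is 16289.29 / 5 ≈ 3258 growth laminae.

3258 growth laminae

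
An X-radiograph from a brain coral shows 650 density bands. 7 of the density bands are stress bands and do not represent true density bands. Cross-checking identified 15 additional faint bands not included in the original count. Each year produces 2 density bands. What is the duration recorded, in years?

After corrections the count is 650 − 7 + 15 = 658 density bands.
With 2 density bands per year, 658 / 2 = 329 years.

329 yr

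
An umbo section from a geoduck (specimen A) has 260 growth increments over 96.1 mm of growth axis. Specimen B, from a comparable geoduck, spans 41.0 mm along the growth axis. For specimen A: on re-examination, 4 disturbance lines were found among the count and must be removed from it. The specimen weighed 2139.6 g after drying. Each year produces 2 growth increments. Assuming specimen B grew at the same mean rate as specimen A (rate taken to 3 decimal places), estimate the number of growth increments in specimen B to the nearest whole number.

109 growth increments

Specimen A: true growth increment count = 260 − 4 = 256.
Specimen A: dividing by 2 growth increments per year: 256 / 2 = 128 years.
A: Mean rate = 96.1 mm / 128 years ≈ 0.751 mm per year.
Specimen B: 41.0 mm / 0.751 mm per year = 54.59 years; at 2 growth increments per year that is 54.59 × 2 ≈ 109 growth increments.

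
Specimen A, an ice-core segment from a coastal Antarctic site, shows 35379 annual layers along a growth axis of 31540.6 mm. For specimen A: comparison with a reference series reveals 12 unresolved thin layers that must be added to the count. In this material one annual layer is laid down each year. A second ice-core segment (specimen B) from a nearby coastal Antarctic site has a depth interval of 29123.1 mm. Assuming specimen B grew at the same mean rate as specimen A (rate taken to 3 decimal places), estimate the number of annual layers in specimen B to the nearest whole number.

32686 annual layers

Specimen A: adjusted count: 35379 + 12 = 35391 annual layers.
A: 31540.6 mm over 35391 years gives 31540.6 / 35391 ≈ 0.891 mm per year.
Specimen B: 29123.1 mm / 0.891 mm per year = 32685.86 years ≈ 32686 annual layers.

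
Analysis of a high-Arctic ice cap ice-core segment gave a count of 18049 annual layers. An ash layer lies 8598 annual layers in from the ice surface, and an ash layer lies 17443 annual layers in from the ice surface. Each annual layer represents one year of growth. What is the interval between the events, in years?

17443 − 8598 = 8845 annual layers lie between the two events.
One annual layer per year makes the interval 8845 years.

8845 years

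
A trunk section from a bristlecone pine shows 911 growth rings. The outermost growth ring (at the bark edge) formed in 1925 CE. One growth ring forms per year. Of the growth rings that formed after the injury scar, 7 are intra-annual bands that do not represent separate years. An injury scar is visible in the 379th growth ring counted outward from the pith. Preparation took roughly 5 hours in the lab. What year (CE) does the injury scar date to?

1400 CE

Between growth ring 379 and the bark edge there are 911 − 379 = 532 growth rings.
Excluding 7 false growth rings: 532 − 7 = 525.
1925 − 525 = 1400 CE.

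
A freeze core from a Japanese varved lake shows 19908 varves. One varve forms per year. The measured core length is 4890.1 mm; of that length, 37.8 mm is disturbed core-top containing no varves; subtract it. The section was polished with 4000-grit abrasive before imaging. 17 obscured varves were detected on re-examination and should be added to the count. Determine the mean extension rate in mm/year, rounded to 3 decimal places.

0.244 mm/year

Correcting the raw count gives 19908 + 17 = 19925 true varves.
Removing the 37.8 mm offcut leaves 4890.1 − 37.8 = 4852.3 mm.
Extension rate ≈ 4852.3 / 19925 = 0.244 mm/year.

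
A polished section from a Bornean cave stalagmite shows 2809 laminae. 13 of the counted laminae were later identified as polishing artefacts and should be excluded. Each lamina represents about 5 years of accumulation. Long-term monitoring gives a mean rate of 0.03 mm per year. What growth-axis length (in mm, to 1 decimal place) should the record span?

419.4 mm

True lamina count = 2809 − 13 = 2796.
At 5 years per lamina, 2796 × 5 = 13980 years.
13980 years at 0.03 mm/year gives 0.03 × 13980 = 419.4 mm.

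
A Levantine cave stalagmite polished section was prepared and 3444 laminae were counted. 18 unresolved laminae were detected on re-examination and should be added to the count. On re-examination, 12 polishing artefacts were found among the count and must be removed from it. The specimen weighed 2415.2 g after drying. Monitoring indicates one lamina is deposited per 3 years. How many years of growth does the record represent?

10350 years

After corrections the count is 3444 − 12 + 18 = 3450 laminae.
Multiplying by 3 years per lamina: 3450 × 3 = 10350 years.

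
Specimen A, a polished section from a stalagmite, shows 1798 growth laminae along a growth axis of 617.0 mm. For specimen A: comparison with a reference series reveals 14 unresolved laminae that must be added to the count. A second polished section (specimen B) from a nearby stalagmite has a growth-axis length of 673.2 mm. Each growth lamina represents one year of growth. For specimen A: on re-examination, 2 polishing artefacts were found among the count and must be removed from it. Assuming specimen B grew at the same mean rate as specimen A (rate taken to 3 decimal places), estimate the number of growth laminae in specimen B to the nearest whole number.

Specimen A: after corrections the count is 1798 − 2 + 14 = 1810 growth laminae.
A: Extension rate ≈ 617.0 / 1810 = 0.341 mm per year.
Specimen B: 673.2 mm / 0.341 mm per year = 1974.19 years ≈ 1974 growth laminae.

1974 growth laminae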